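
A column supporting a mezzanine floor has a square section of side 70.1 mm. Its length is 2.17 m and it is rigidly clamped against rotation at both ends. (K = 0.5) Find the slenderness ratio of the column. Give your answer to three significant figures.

For a square r = a/√12 = 70.1/√12 = 20.24 mm
L_e = K·L = 0.5 × 2.17 m = 1.085 m = 1085.0 mm
λ = L_e / r_min = 1085.0 / 20.24 = 53.6

λ ≈ 53.6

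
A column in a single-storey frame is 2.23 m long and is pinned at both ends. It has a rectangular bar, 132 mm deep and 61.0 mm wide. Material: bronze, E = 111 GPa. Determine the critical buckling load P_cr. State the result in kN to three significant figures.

P_cr ≈ 550 kN

Buckling occurs about the weak axis: I_min = h·b³/12 with b = 61.0 mm (the shorter side).
I_min = 132×61.0³/12 = 2.497×10^6 mm⁴
I = 2.497×10^6 mm⁴ = 2.497×10^-6 m⁴
Effective length L_e = K·L = 1 × 2.23 = 2.230 m
P_cr = π²EI / L_e² = π² × 111×10⁹ × 2.497×10^-6 / 2.230² = 5.500×10^5 N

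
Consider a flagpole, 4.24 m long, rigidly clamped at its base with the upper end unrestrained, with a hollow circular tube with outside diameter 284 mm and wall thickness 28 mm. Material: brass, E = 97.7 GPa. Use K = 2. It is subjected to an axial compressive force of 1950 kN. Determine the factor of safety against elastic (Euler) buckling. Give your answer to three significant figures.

n ≈ 1.28

Inner diameter d_i = 284 − 2×28 = 228.0 mm
I = π(d_o⁴ − d_i⁴)/64 = π(284⁴ − 228.0⁴)/64 = 1.867×10^8 mm⁴
I = 1.867×10^8 mm⁴ = 1.867×10^-4 m⁴
Effective length L_e = K·L = 2 × 4.24 = 8.480 m
P_cr = π²EI / L_e² = π² × 97.7×10⁹ × 1.867×10^-4 / 8.480² = 2.503×10^6 N
Factor of safety n = P_cr / P = 2503.3 / 1950 = 1.28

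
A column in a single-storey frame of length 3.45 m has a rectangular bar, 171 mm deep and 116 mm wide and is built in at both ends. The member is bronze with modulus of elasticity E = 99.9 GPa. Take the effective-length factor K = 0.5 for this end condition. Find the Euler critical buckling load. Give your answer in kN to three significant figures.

P_cr ≈ 7370 kN

Buckling occurs about the weak axis: I_min = h·b³/12 with b = 116 mm (the shorter side).
I_min = 171×116³/12 = 2.224×10^7 mm⁴
I = 2.224×10^7 mm⁴ = 2.224×10^-5 m⁴
Effective length L_e = K·L = 0.5 × 3.45 = 1.725 m
P_cr = π²EI / L_e² = π² × 99.9×10⁹ × 2.224×10^-5 / 1.725² = 7.370×10^6 N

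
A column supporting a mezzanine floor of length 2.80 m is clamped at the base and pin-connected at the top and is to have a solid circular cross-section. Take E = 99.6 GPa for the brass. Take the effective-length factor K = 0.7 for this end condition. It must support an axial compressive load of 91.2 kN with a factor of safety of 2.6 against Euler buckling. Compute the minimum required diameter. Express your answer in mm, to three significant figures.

Required P_cr = n·P = 2.6 × 91.2 = 237.1 kN
L_e = K·L = 0.7 × 2.80 = 1.960 m
Required I = P_cr·L_e²/(π²E) = 2.371×10^5 × 1.960² / (π² × 9.96×10^10) = 9.267×10^-7 m⁴
I_req = 9.267×10^5 mm⁴
Solid circle: I = πd⁴/64  ⇒  d = (64I/π)^(1/4) = (64×9.267×10^5/π)^(1/4) = 65.9 mm

d ≈ 65.9 mm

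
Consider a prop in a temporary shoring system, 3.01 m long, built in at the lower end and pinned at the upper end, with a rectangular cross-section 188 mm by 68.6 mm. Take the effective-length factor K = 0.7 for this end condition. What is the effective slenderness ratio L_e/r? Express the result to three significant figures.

For a rectangle r_min = b/√12 = 68.6/√12 = 19.80 mm
L_e = K·L = 0.7 × 3.01 m = 2.107 m = 2107.0 mm
λ = L_e / r_min = 2107.0 / 19.80 = 106

λ ≈ 106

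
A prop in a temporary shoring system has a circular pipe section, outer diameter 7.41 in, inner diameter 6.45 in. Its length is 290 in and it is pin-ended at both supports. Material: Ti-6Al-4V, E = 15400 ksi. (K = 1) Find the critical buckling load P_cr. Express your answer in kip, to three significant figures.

P_cr ≈ 114 kip

d_o = 7.41 in, d_i = 6.45 in
I = π(d_o⁴ − d_i⁴)/64 = π(7.41⁴ − 6.450⁴)/64 = 63.03 in⁴
Effective length L_e = K·L = 1 × 290 = 290.0 in
P_cr = π²EI / L_e² = π² × 15400×10³ × 63.03 / 290.0² = 1.139×10^5 lb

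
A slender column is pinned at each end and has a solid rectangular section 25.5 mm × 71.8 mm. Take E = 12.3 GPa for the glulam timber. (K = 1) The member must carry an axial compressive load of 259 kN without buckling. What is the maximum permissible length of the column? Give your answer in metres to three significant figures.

L_max ≈ 0.216 m

Buckling occurs about the weak axis: I_min = h·b³/12 with b = 25.5 mm (the shorter side).
I_min = 71.8×25.5³/12 = 9.921×10^4 mm⁴
I = 9.921×10^-8 m⁴
At the buckling limit P_cr = P = 2.590×10^5 N
From P_cr = π²EI/(K·L)²:  L = (1/K)·√(π²EI/P_cr) = (1/1)·√(π²×1.23×10^10×9.921×10^-8/2.590×10^5)
L = 0.216 m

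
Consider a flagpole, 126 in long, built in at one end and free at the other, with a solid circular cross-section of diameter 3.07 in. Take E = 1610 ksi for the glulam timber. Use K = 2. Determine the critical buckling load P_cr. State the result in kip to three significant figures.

P_cr ≈ 1.09 kip

I = πd⁴/64 = π×3.07⁴/64 = 4.360 in⁴
Effective length L_e = K·L = 2 × 126 = 252.0 in
P_cr = π²EI / L_e² = π² × 1610×10³ × 4.360 / 252.0² = 1.091×10^3 lb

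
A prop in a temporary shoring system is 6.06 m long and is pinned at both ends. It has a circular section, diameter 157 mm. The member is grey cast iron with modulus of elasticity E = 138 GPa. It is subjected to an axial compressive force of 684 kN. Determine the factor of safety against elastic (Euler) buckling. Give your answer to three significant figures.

n ≈ 1.62

I = πd⁴/64 = π×157⁴/64 = 2.982×10^7 mm⁴
I = 2.982×10^7 mm⁴ = 2.982×10^-5 m⁴
Effective length L_e = K·L = 1 × 6.06 = 6.060 m
P_cr = π²EI / L_e² = π² × 138×10⁹ × 2.982×10^-5 / 6.060² = 1.106×10^6 N
Factor of safety n = P_cr / P = 1106.1 / 684 = 1.62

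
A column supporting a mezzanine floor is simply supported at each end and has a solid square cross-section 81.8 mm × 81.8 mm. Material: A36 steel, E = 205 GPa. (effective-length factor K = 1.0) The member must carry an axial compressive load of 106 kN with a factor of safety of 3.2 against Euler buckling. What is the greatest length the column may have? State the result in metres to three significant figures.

L_max ≈ 4.72 m

I = a⁴/12 = 81.8⁴/12 = 3.731×10^6 mm⁴
I = 3.731×10^-6 m⁴
Required critical load P_cr = n·P = 3.2 × 106 = 339.2 kN = 3.392×10^5 N
From P_cr = π²EI/(K·L)²:  L = (1/K)·√(π²EI/P_cr) = (1/1)·√(π²×2.05×10^11×3.731×10^-6/3.392×10^5)
L = 4.72 m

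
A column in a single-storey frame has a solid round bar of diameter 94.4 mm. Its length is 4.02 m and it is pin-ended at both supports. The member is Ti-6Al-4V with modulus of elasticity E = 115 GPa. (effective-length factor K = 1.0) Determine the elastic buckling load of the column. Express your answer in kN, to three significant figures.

P_cr ≈ 274 kN

I = πd⁴/64 = π×94.4⁴/64 = 3.898×10^6 mm⁴
I = 3.898×10^6 mm⁴ = 3.898×10^-6 m⁴
Effective length L_e = K·L = 1 × 4.02 = 4.020 m
P_cr = π²EI / L_e² = π² × 115×10⁹ × 3.898×10^-6 / 4.020² = 2.738×10^5 N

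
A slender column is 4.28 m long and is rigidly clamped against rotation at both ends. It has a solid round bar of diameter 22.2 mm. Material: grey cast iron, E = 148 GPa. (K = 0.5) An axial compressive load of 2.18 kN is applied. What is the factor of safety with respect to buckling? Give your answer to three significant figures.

n ≈ 1.74

I = πd⁴/64 = π×22.2⁴/64 = 1.192×10^4 mm⁴
I = 1.192×10^4 mm⁴ = 1.192×10^-8 m⁴
Effective length L_e = K·L = 0.5 × 4.28 = 2.140 m
P_cr = π²EI / L_e² = π² × 148×10⁹ × 1.192×10^-8 / 2.140² = 3.803×10^3 N
Factor of safety n = P_cr / P = 3.8029 / 2.18 = 1.74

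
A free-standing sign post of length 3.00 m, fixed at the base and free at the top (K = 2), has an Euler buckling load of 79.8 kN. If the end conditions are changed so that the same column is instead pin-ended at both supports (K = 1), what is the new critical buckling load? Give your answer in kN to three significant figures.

P_cr ∝ 1/K², so P_cr,new = P_cr,old × (K_old/K_new)² = 79.8 × (2/1)²
= 79.8 × 4.000 = 319 kN

P_cr ≈ 319 kN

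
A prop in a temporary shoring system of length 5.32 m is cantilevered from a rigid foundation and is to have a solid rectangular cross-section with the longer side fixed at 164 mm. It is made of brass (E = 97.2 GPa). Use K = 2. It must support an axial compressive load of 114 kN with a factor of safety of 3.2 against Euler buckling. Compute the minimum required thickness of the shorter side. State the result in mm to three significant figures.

Required P_cr = n·P = 3.2 × 114 = 364.8 kN
L_e = K·L = 2 × 5.32 = 10.64 m
Required I = P_cr·L_e²/(π²E) = 3.648×10^5 × 10.64² / (π² × 9.72×10^10) = 4.305×10^-5 m⁴
I_req = 4.305×10^7 mm⁴
Rectangle, weak axis: I_min = h·b³/12 with h = 164 mm fixed  ⇒  b = (12I/h)^(1/3) = 147 mm

b ≈ 147 mm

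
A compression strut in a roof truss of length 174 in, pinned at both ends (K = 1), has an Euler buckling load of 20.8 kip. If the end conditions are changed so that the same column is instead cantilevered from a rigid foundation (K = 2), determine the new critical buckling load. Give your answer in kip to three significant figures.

P_cr ∝ 1/K², so P_cr,new = P_cr,old × (K_old/K_new)² = 20.8 × (1/2)²
= 20.8 × 0.2500 = 5.20 kip

P_cr ≈ 5.20 kip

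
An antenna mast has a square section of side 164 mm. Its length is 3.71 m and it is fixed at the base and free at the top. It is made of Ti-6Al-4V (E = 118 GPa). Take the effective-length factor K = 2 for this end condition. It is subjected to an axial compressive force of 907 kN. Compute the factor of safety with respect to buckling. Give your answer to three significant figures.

I = a⁴/12 = 164⁴/12 = 6.028×10^7 mm⁴
I = 6.028×10^7 mm⁴ = 6.028×10^-5 m⁴
Effective length L_e = K·L = 2 × 3.71 = 7.420 m
P_cr = π²EI / L_e² = π² × 118×10⁹ × 6.028×10^-5 / 7.420² = 1.275×10^6 N
Factor of safety n = P_cr / P = 1275.2 / 907 = 1.41

n ≈ 1.41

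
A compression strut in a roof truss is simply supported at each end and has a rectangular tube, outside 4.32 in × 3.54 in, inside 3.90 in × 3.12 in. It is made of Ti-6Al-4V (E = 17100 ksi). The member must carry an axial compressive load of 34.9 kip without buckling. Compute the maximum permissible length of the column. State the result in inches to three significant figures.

L_max ≈ 172 in

Weak-axis I_min = (h_o·b_o³ − h_i·b_i³)/12 with b_o = 3.54, b_i = 3.120 in (shorter outer/inner sides).
I_min = (4.32×3.54³ − 3.900×3.120³)/12 = 6.100 in⁴
At the buckling limit P_cr = P = 3.490×10^4 lb
From P_cr = π²EI/(K·L)²:  L = (1/K)·√(π²EI/P_cr) = (1/1)·√(π²×1.71×10^7×6.100/3.490×10^4)
L = 172 in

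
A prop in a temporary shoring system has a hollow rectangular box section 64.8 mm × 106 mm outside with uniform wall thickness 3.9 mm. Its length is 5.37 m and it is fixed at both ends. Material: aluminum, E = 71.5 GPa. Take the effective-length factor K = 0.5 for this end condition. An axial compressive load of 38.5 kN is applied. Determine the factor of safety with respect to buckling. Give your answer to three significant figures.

n ≈ 2.26

Inner dimensions: h_i = 106 − 2×3.9 = 98.20 mm, b_i = 64.8 − 2×3.9 = 57.00 mm
Weak-axis I_min = (h_o·b_o³ − h_i·b_i³)/12 with b_o = 64.8, b_i = 57.00 mm (shorter outer/inner sides).
I_min = (106×64.8³ − 98.20×57.00³)/12 = 8.880×10^5 mm⁴
I = 8.880×10^5 mm⁴ = 8.880×10^-7 m⁴
Effective length L_e = K·L = 0.5 × 5.37 = 2.685 m
P_cr = π²EI / L_e² = π² × 71.5×10⁹ × 8.880×10^-7 / 2.685² = 8.693×10^4 N
Factor of safety n = P_cr / P = 86.925 / 38.5 = 2.26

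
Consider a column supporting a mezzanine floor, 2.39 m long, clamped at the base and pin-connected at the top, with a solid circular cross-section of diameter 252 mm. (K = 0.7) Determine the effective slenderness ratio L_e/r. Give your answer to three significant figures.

I = πd⁴/64 = π×252⁴/64 = 1.980×10^8 mm⁴
A = 4.988×10^4 mm²;  r_min = √(I/A) = √(1.980×10^8/4.988×10^4) = 63.00 mm
L_e = K·L = 0.7 × 2.39 m = 1.673 m = 1673.0 mm
λ = L_e / r_min = 1673.0 / 63.00 = 26.6

λ ≈ 26.6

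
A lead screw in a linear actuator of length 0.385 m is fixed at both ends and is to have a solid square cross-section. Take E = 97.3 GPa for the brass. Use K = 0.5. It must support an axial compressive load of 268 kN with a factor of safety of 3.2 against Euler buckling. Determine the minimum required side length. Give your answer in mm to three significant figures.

a ≈ 25.1 mm

Required P_cr = n·P = 3.2 × 268 = 857.6 kN
L_e = K·L = 0.5 × 0.385 = 0.1925 m
Required I = P_cr·L_e²/(π²E) = 8.576×10^5 × 0.1925² / (π² × 9.73×10^10) = 3.309×10^-8 m⁴
I_req = 3.309×10^4 mm⁴
Solid square: I = a⁴/12  ⇒  a = (12I)^(1/4) = (12×3.309×10^4)^(1/4) = 25.1 mm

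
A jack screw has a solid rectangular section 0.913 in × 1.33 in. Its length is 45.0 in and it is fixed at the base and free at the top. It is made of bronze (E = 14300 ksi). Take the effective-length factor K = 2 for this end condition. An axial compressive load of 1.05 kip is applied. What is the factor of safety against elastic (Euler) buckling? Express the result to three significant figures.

n ≈ 1.40

Buckling occurs about the weak axis: I_min = h·b³/12 with b = 0.913 in (the shorter side).
I_min = 1.33×0.913³/12 = 8.435×10^-2 in⁴
Effective length L_e = K·L = 2 × 45.0 = 90.00 in
P_cr = π²EI / L_e² = π² × 14300×10³ × 8.435×10^-2 / 90.00² = 1.470×10^3 lb
Factor of safety n = P_cr / P = 1.4697 / 1.05 = 1.40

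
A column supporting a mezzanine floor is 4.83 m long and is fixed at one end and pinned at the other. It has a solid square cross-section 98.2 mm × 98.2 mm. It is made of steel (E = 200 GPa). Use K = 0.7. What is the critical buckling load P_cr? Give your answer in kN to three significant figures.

P_cr ≈ 1340 kN

I = a⁴/12 = 98.2⁴/12 = 7.749×10^6 mm⁴
I = 7.749×10^6 mm⁴ = 7.749×10^-6 m⁴
Effective length L_e = K·L = 0.7 × 4.83 = 3.381 m
P_cr = π²EI / L_e² = π² × 200×10⁹ × 7.749×10^-6 / 3.381² = 1.338×10^6 N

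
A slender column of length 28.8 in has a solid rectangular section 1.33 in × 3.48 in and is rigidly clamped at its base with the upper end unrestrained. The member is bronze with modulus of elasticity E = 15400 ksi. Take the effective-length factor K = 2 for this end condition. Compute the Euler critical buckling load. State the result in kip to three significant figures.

P_cr ≈ 31.3 kip

Buckling occurs about the weak axis: I_min = h·b³/12 with b = 1.33 in (the shorter side).
I_min = 3.48×1.33³/12 = 0.6823 in⁴
Effective length L_e = K·L = 2 × 28.8 = 57.60 in
P_cr = π²EI / L_e² = π² × 15400×10³ × 0.6823 / 57.60² = 3.126×10^4 lb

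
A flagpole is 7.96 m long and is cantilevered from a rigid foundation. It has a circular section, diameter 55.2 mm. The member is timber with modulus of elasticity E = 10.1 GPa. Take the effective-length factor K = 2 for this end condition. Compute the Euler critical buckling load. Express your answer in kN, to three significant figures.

P_cr ≈ 0.179 kN

I = πd⁴/64 = π×55.2⁴/64 = 4.557×10^5 mm⁴
I = 4.557×10^5 mm⁴ = 4.557×10^-7 m⁴
Effective length L_e = K·L = 2 × 7.96 = 15.92 m
P_cr = π²EI / L_e² = π² × 10.1×10⁹ × 4.557×10^-7 / 15.92² = 179.3 N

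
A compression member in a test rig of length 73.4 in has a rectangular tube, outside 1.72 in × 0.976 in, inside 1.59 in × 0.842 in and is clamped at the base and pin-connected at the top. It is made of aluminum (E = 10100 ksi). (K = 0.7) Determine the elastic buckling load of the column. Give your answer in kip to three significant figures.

Weak-axis I_min = (h_o·b_o³ − h_i·b_i³)/12 with b_o = 0.976, b_i = 0.8420 in (shorter outer/inner sides).
I_min = (1.72×0.976³ − 1.590×0.8420³)/12 = 5.416×10^-2 in⁴
Effective length L_e = K·L = 0.7 × 73.4 = 51.38 in
P_cr = π²EI / L_e² = π² × 10100×10³ × 5.416×10^-2 / 51.38² = 2.045×10^3 lb

P_cr ≈ 2.05 kip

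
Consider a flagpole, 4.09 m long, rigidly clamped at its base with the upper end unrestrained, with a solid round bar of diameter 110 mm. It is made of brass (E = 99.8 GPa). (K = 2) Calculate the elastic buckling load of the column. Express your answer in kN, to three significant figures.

P_cr ≈ 106 kN

I = πd⁴/64 = π×110⁴/64 = 7.187×10^6 mm⁴
I = 7.187×10^6 mm⁴ = 7.187×10^-6 m⁴
Effective length L_e = K·L = 2 × 4.09 = 8.180 m
P_cr = π²EI / L_e² = π² × 99.8×10⁹ × 7.187×10^-6 / 8.180² = 1.058×10^5 N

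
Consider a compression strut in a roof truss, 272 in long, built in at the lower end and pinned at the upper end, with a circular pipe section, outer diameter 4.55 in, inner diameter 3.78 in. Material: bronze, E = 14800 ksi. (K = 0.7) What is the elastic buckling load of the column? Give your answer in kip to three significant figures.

P_cr ≈ 44.4 kip

d_o = 4.55 in, d_i = 3.78 in
I = π(d_o⁴ − d_i⁴)/64 = π(4.55⁴ − 3.780⁴)/64 = 11.02 in⁴
Effective length L_e = K·L = 0.7 × 272 = 190.4 in
P_cr = π²EI / L_e² = π² × 14800×10³ × 11.02 / 190.4² = 4.439×10^4 lb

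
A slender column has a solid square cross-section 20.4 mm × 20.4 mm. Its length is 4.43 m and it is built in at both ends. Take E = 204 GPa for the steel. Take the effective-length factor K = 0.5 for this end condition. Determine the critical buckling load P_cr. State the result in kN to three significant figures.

I = a⁴/12 = 20.4⁴/12 = 1.443×10^4 mm⁴
I = 1.443×10^4 mm⁴ = 1.443×10^-8 m⁴
Effective length L_e = K·L = 0.5 × 4.43 = 2.215 m
P_cr = π²EI / L_e² = π² × 204×10⁹ × 1.443×10^-8 / 2.215² = 5.923×10^3 N

P_cr ≈ 5.92 kN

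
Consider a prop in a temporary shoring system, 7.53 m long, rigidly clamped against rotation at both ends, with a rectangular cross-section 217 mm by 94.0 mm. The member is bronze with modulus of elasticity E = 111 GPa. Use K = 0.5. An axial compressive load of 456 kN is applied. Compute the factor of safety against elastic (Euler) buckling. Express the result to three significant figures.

n ≈ 2.55

Buckling occurs about the weak axis: I_min = h·b³/12 with b = 94.0 mm (the shorter side).
I_min = 217×94.0³/12 = 1.502×10^7 mm⁴
I = 1.502×10^7 mm⁴ = 1.502×10^-5 m⁴
Effective length L_e = K·L = 0.5 × 7.53 = 3.765 m
P_cr = π²EI / L_e² = π² × 111×10⁹ × 1.502×10^-5 / 3.765² = 1.161×10^6 N
Factor of safety n = P_cr / P = 1160.8 / 456 = 2.55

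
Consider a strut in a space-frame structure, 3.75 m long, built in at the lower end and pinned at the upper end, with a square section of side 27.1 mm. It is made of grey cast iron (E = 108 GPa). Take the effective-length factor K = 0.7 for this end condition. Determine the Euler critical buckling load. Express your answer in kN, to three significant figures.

P_cr ≈ 6.95 kN

I = a⁴/12 = 27.1⁴/12 = 4.495×10^4 mm⁴
I = 4.495×10^4 mm⁴ = 4.495×10^-8 m⁴
Effective length L_e = K·L = 0.7 × 3.75 = 2.625 m
P_cr = π²EI / L_e² = π² × 108×10⁹ × 4.495×10^-8 / 2.625² = 6.953×10^3 N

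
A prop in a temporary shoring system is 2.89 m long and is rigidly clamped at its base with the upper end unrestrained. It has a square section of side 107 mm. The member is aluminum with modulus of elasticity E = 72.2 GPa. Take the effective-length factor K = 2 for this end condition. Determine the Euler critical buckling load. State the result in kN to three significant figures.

I = a⁴/12 = 107⁴/12 = 1.092×10^7 mm⁴
I = 1.092×10^7 mm⁴ = 1.092×10^-5 m⁴
Effective length L_e = K·L = 2 × 2.89 = 5.780 m
P_cr = π²EI / L_e² = π² × 72.2×10⁹ × 1.092×10^-5 / 5.780² = 2.330×10^5 N

P_cr ≈ 233 kN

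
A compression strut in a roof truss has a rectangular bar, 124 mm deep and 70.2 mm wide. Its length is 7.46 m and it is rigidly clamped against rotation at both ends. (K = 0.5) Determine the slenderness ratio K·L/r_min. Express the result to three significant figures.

For a rectangle r_min = b/√12 = 70.2/√12 = 20.26 mm
L_e = K·L = 0.5 × 7.46 m = 3.730 m = 3730.0 mm
λ = L_e / r_min = 3730.0 / 20.26 = 184

λ ≈ 184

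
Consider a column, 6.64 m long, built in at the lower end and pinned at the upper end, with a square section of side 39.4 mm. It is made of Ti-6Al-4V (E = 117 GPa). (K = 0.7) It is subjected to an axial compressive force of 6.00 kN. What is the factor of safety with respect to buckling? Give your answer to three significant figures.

I = a⁴/12 = 39.4⁴/12 = 2.008×10^5 mm⁴
I = 2.008×10^5 mm⁴ = 2.008×10^-7 m⁴
Effective length L_e = K·L = 0.7 × 6.64 = 4.648 m
P_cr = π²EI / L_e² = π² × 117×10⁹ × 2.008×10^-7 / 4.648² = 1.073×10^4 N
Factor of safety n = P_cr / P = 10.734 / 6.00 = 1.79

n ≈ 1.79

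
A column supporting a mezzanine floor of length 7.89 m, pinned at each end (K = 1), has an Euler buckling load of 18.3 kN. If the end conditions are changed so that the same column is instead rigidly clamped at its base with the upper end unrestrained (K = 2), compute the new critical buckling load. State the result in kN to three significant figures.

P_cr ∝ 1/K², so P_cr,new = P_cr,old × (K_old/K_new)² = 18.3 × (1/2)²
= 18.3 × 0.2500 = 4.58 kN

P_cr ≈ 4.58 kN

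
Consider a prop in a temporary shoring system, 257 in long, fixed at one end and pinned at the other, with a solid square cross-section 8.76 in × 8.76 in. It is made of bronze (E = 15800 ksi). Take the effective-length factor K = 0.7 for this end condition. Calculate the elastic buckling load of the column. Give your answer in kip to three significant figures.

P_cr ≈ 2360 kip

I = a⁴/12 = 8.76⁴/12 = 490.7 in⁴
Effective length L_e = K·L = 0.7 × 257 = 179.9 in
P_cr = π²EI / L_e² = π² × 15800×10³ × 490.7 / 179.9² = 2.364×10^6 lb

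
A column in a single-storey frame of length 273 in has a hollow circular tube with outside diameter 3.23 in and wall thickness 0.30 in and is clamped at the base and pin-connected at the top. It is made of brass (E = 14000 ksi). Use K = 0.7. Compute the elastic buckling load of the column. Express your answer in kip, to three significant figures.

P_cr ≈ 11.3 kip

Inner diameter d_i = 3.23 − 2×0.30 = 2.630 in
I = π(d_o⁴ − d_i⁴)/64 = π(3.23⁴ − 2.630⁴)/64 = 2.994 in⁴
Effective length L_e = K·L = 0.7 × 273 = 191.1 in
P_cr = π²EI / L_e² = π² × 14000×10³ × 2.994 / 191.1² = 1.133×10^4 lb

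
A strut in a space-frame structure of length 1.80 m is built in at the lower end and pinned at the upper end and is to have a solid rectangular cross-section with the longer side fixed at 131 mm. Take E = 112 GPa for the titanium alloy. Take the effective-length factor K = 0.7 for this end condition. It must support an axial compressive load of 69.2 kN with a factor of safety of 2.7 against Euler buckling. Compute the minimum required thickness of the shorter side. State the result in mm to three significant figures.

b ≈ 29.1 mm

Required P_cr = n·P = 2.7 × 69.2 = 186.8 kN
L_e = K·L = 0.7 × 1.80 = 1.260 m
Required I = P_cr·L_e²/(π²E) = 1.868×10^5 × 1.260² / (π² × 1.12×10^11) = 2.683×10^-7 m⁴
I_req = 2.683×10^5 mm⁴
Rectangle, weak axis: I_min = h·b³/12 with h = 131 mm fixed  ⇒  b = (12I/h)^(1/3) = 29.1 mm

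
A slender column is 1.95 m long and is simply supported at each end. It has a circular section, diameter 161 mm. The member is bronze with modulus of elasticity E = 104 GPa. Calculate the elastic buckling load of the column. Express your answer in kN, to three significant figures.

I = πd⁴/64 = π×161⁴/64 = 3.298×10^7 mm⁴
I = 3.298×10^7 mm⁴ = 3.298×10^-5 m⁴
Effective length L_e = K·L = 1 × 1.95 = 1.950 m
P_cr = π²EI / L_e² = π² × 104×10⁹ × 3.298×10^-5 / 1.950² = 8.903×10^6 N

P_cr ≈ 8900 kN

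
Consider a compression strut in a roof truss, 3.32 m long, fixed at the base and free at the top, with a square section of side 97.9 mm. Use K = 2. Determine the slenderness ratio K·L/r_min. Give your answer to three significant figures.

λ ≈ 235

For a square r = a/√12 = 97.9/√12 = 28.26 mm
L_e = K·L = 2 × 3.32 m = 6.640 m = 6640.0 mm
λ = L_e / r_min = 6640.0 / 28.26 = 235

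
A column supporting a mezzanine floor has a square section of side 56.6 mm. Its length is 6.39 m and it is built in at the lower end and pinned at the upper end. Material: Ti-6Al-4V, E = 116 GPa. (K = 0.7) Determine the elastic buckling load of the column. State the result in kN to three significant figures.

I = a⁴/12 = 56.6⁴/12 = 8.552×10^5 mm⁴
I = 8.552×10^5 mm⁴ = 8.552×10^-7 m⁴
Effective length L_e = K·L = 0.7 × 6.39 = 4.473 m
P_cr = π²EI / L_e² = π² × 116×10⁹ × 8.552×10^-7 / 4.473² = 4.894×10^4 N

P_cr ≈ 48.9 kN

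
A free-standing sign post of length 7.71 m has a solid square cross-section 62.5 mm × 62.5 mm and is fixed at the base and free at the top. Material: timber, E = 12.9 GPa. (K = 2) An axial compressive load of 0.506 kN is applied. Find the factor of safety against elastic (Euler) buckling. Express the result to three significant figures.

n ≈ 1.35

I = a⁴/12 = 62.5⁴/12 = 1.272×10^6 mm⁴
I = 1.272×10^6 mm⁴ = 1.272×10^-6 m⁴
Effective length L_e = K·L = 2 × 7.71 = 15.42 m
P_cr = π²EI / L_e² = π² × 12.9×10⁹ × 1.272×10^-6 / 15.42² = 680.9 N
Factor of safety n = P_cr / P = 0.68086 / 0.506 = 1.35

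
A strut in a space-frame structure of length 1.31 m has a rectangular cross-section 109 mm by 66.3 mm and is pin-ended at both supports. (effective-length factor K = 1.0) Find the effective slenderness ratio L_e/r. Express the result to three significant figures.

λ ≈ 68.4

For a rectangle r_min = b/√12 = 66.3/√12 = 19.14 mm
L_e = K·L = 1 × 1.31 m = 1.310 m = 1310.0 mm
λ = L_e / r_min = 1310.0 / 19.14 = 68.4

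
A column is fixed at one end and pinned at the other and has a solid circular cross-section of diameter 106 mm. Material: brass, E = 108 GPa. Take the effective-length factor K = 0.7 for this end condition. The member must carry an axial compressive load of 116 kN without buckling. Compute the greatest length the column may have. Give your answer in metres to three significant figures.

L_max ≈ 10.8 m

I = πd⁴/64 = π×106⁴/64 = 6.197×10^6 mm⁴
I = 6.197×10^-6 m⁴
At the buckling limit P_cr = P = 1.160×10^5 N
From P_cr = π²EI/(K·L)²:  L = (1/K)·√(π²EI/P_cr) = (1/0.7)·√(π²×1.08×10^11×6.197×10^-6/1.160×10^5)
L = 10.8 m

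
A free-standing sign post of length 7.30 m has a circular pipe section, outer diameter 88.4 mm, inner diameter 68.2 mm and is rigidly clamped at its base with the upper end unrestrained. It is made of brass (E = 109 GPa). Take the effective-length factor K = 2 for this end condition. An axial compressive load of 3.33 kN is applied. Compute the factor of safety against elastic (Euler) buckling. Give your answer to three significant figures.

d_o = 88.4 mm, d_i = 68.2 mm
I = π(d_o⁴ − d_i⁴)/64 = π(88.4⁴ − 68.20⁴)/64 = 1.936×10^6 mm⁴
I = 1.936×10^6 mm⁴ = 1.936×10^-6 m⁴
Effective length L_e = K·L = 2 × 7.30 = 14.60 m
P_cr = π²EI / L_e² = π² × 109×10⁹ × 1.936×10^-6 / 14.60² = 9.769×10^3 N
Factor of safety n = P_cr / P = 9.7691 / 3.33 = 2.93

n ≈ 2.93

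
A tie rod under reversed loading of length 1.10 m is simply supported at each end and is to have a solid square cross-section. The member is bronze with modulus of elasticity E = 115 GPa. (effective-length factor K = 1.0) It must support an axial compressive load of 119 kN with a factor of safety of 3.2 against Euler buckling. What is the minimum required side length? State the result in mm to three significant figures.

Required P_cr = n·P = 3.2 × 119 = 380.8 kN
L_e = K·L = 1 × 1.10 = 1.100 m
Required I = P_cr·L_e²/(π²E) = 3.808×10^5 × 1.100² / (π² × 1.15×10^11) = 4.060×10^-7 m⁴
I_req = 4.060×10^5 mm⁴
Solid square: I = a⁴/12  ⇒  a = (12I)^(1/4) = (12×4.060×10^5)^(1/4) = 47.0 mm

a ≈ 47.0 mm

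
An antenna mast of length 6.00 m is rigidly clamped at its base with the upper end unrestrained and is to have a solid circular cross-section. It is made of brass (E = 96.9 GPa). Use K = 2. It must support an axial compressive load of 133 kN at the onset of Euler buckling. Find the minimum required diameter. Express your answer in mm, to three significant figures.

d ≈ 142 mm

L_e = K·L = 2 × 6.00 = 12.00 m
Required I = P_cr·L_e²/(π²E) = 1.330×10^5 × 12.00² / (π² × 9.69×10^10) = 2.003×10^-5 m⁴
I_req = 2.003×10^7 mm⁴
Solid circle: I = πd⁴/64  ⇒  d = (64I/π)^(1/4) = (64×2.003×10^7/π)^(1/4) = 142 mm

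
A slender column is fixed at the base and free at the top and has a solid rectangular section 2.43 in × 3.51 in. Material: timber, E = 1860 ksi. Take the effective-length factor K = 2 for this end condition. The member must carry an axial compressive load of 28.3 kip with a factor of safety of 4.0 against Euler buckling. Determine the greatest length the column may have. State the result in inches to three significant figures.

L_max ≈ 13.0 in

Buckling occurs about the weak axis: I_min = h·b³/12 with b = 2.43 in (the shorter side).
I_min = 3.51×2.43³/12 = 4.197 in⁴
Required critical load P_cr = n·P = 4.0 × 28.3 = 113.2 kip = 1.132×10^5 lb
From P_cr = π²EI/(K·L)²:  L = (1/K)·√(π²EI/P_cr) = (1/2)·√(π²×1.86×10^6×4.197/1.132×10^5)
L = 13.0 in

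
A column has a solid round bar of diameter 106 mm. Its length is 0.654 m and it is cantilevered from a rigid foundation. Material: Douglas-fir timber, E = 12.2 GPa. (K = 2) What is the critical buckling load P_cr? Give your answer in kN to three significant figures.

I = πd⁴/64 = π×106⁴/64 = 6.197×10^6 mm⁴
I = 6.197×10^6 mm⁴ = 6.197×10^-6 m⁴
Effective length L_e = K·L = 2 × 0.654 = 1.308 m
P_cr = π²EI / L_e² = π² × 12.2×10⁹ × 6.197×10^-6 / 1.308² = 4.362×10^5 N

P_cr ≈ 436 kN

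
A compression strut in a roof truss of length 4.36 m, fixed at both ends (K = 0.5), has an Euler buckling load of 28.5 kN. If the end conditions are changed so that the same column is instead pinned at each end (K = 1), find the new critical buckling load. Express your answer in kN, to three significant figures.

P_cr ∝ 1/K², so P_cr,new = P_cr,old × (K_old/K_new)² = 28.5 × (0.5/1)²
= 28.5 × 0.2500 = 7.12 kN

P_cr ≈ 7.12 kN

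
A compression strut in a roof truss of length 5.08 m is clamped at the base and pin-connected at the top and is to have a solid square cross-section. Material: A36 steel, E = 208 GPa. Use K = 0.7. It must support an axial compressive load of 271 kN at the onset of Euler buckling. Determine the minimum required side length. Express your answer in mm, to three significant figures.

a ≈ 66.9 mm

L_e = K·L = 0.7 × 5.08 = 3.556 m
Required I = P_cr·L_e²/(π²E) = 2.710×10^5 × 3.556² / (π² × 2.08×10^11) = 1.669×10^-6 m⁴
I_req = 1.669×10^6 mm⁴
Solid square: I = a⁴/12  ⇒  a = (12I)^(1/4) = (12×1.669×10^6)^(1/4) = 66.9 mm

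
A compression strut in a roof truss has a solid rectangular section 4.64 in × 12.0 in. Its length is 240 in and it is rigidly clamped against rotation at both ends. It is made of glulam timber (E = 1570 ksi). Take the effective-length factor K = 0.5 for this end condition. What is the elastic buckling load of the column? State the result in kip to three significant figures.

P_cr ≈ 107 kip

Buckling occurs about the weak axis: I_min = h·b³/12 with b = 4.64 in (the shorter side).
I_min = 12.0×4.64³/12 = 99.90 in⁴
Effective length L_e = K·L = 0.5 × 240 = 120.0 in
P_cr = π²EI / L_e² = π² × 1570×10³ × 99.90 / 120.0² = 1.075×10^5 lb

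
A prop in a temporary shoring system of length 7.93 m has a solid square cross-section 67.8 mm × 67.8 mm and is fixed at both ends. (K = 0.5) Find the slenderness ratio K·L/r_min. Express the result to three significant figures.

λ ≈ 203

For a square r = a/√12 = 67.8/√12 = 19.57 mm
L_e = K·L = 0.5 × 7.93 m = 3.965 m = 3965.0 mm
λ = L_e / r_min = 3965.0 / 19.57 = 203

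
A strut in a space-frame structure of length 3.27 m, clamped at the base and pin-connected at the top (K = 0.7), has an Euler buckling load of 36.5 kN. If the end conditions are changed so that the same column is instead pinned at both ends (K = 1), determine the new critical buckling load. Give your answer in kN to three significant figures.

P_cr ≈ 17.9 kN

P_cr ∝ 1/K², so P_cr,new = P_cr,old × (K_old/K_new)² = 36.5 × (0.7/1)²
= 36.5 × 0.4900 = 17.9 kN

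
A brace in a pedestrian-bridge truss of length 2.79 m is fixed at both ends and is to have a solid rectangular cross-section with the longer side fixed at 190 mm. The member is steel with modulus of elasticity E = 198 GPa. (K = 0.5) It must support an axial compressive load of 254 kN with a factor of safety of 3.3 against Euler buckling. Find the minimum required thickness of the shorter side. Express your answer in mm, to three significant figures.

b ≈ 37.5 mm

Required P_cr = n·P = 3.3 × 254 = 838.2 kN
L_e = K·L = 0.5 × 2.79 = 1.395 m
Required I = P_cr·L_e²/(π²E) = 8.382×10^5 × 1.395² / (π² × 1.98×10^11) = 8.347×10^-7 m⁴
I_req = 8.347×10^5 mm⁴
Rectangle, weak axis: I_min = h·b³/12 with h = 190 mm fixed  ⇒  b = (12I/h)^(1/3) = 37.5 mm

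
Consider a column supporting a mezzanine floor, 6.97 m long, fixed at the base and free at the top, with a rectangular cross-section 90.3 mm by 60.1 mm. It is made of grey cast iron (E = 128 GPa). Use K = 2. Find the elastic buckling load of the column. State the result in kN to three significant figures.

Buckling occurs about the weak axis: I_min = h·b³/12 with b = 60.1 mm (the shorter side).
I_min = 90.3×60.1³/12 = 1.634×10^6 mm⁴
I = 1.634×10^6 mm⁴ = 1.634×10^-6 m⁴
Effective length L_e = K·L = 2 × 6.97 = 13.94 m
P_cr = π²EI / L_e² = π² × 128×10⁹ × 1.634×10^-6 / 13.94² = 1.062×10^4 N

P_cr ≈ 10.6 kN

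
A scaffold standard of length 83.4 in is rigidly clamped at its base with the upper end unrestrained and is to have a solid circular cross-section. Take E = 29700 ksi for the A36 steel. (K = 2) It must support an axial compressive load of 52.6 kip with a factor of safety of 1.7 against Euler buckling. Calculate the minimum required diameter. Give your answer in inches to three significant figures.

d ≈ 3.63 in

Required P_cr = n·P = 1.7 × 52.6 = 89.42 kip
L_e = K·L = 2 × 83.4 = 166.8 in
Required I = P_cr·L_e²/(π²E) = 8.942×10^4 × 166.8² / (π² × 2.97×10^7) = 8.487 in⁴
Solid circle: I = πd⁴/64  ⇒  d = (64I/π)^(1/4) = (64×8.487/π)^(1/4) = 3.63 in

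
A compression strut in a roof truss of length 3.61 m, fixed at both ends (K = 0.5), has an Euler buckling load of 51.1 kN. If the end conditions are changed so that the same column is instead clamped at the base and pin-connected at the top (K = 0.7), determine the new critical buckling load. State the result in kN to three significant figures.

P_cr ∝ 1/K², so P_cr,new = P_cr,old × (K_old/K_new)² = 51.1 × (0.5/0.7)²
= 51.1 × 0.5102 = 26.1 kN

P_cr ≈ 26.1 kN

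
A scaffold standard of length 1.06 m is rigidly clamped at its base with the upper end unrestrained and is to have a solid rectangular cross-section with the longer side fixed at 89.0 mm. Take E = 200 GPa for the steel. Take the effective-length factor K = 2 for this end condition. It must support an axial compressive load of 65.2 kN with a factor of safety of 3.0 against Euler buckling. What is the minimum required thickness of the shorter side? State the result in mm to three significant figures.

b ≈ 39.2 mm

Required P_cr = n·P = 3.0 × 65.2 = 195.6 kN
L_e = K·L = 2 × 1.06 = 2.120 m
Required I = P_cr·L_e²/(π²E) = 1.956×10^5 × 2.120² / (π² × 2.00×10^11) = 4.454×10^-7 m⁴
I_req = 4.454×10^5 mm⁴
Rectangle, weak axis: I_min = h·b³/12 with h = 89.0 mm fixed  ⇒  b = (12I/h)^(1/3) = 39.2 mm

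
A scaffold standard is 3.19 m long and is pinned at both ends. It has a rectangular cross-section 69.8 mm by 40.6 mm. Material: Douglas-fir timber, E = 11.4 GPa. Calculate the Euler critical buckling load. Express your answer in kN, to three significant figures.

Buckling occurs about the weak axis: I_min = h·b³/12 with b = 40.6 mm (the shorter side).
I_min = 69.8×40.6³/12 = 3.893×10^5 mm⁴
I = 3.893×10^5 mm⁴ = 3.893×10^-7 m⁴
Effective length L_e = K·L = 1 × 3.19 = 3.190 m
P_cr = π²EI / L_e² = π² × 11.4×10⁹ × 3.893×10^-7 / 3.190² = 4.304×10^3 N

P_cr ≈ 4.30 kN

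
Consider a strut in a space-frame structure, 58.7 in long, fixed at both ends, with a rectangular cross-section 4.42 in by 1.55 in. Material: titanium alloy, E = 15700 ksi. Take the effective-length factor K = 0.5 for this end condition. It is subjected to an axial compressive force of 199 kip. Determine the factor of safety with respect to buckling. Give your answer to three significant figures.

n ≈ 1.24

Buckling occurs about the weak axis: I_min = h·b³/12 with b = 1.55 in (the shorter side).
I_min = 4.42×1.55³/12 = 1.372 in⁴
Effective length L_e = K·L = 0.5 × 58.7 = 29.35 in
P_cr = π²EI / L_e² = π² × 15700×10³ × 1.372 / 29.35² = 2.467×10^5 lb
Factor of safety n = P_cr / P = 246.73 / 199 = 1.24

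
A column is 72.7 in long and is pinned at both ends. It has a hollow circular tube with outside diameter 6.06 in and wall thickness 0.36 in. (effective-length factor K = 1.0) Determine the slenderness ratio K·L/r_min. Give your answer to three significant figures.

Inner diameter d_i = 6.06 − 2×0.36 = 5.340 in
I = π(d_o⁴ − d_i⁴)/64 = π(6.06⁴ − 5.340⁴)/64 = 26.29 in⁴
A = 6.447 in²;  r_min = √(I/A) = √(26.29/6.447) = 2.019 in
L_e = K·L = 1 × 72.7 = 72.70 in
λ = L_e / r_min = 72.700 / 2.019 = 36.0

λ ≈ 36.0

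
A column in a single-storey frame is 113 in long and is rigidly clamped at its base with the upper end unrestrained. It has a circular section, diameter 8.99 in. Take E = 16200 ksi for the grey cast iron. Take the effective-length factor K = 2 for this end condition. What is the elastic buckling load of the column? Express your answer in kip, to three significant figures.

P_cr ≈ 1000 kip

I = πd⁴/64 = π×8.99⁴/64 = 320.6 in⁴
Effective length L_e = K·L = 2 × 113 = 226.0 in
P_cr = π²EI / L_e² = π² × 16200×10³ × 320.6 / 226.0² = 1.004×10^6 lb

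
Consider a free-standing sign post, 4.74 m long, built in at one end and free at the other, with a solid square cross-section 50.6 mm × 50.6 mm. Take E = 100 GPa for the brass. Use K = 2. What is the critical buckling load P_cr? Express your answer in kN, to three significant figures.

P_cr ≈ 6.00 kN

I = a⁴/12 = 50.6⁴/12 = 5.463×10^5 mm⁴
I = 5.463×10^5 mm⁴ = 5.463×10^-7 m⁴
Effective length L_e = K·L = 2 × 4.74 = 9.480 m
P_cr = π²EI / L_e² = π² × 100×10⁹ × 5.463×10^-7 / 9.480² = 5.999×10^3 N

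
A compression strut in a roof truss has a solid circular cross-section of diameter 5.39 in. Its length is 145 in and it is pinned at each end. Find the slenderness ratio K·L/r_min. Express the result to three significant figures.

For a solid circle r = d/4 = 5.39/4 = 1.348 in
L_e = K·L = 1 × 145 = 145.0 in
λ = L_e / r_min = 145.00 / 1.348 = 108

λ ≈ 108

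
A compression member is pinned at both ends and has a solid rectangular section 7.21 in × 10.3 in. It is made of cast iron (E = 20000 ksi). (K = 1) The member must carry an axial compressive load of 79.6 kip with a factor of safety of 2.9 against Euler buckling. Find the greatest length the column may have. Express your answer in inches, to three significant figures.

L_max ≈ 524 in

Buckling occurs about the weak axis: I_min = h·b³/12 with b = 7.21 in (the shorter side).
I_min = 10.3×7.21³/12 = 321.7 in⁴
Required critical load P_cr = n·P = 2.9 × 79.6 = 230.8 kip = 2.308×10^5 lb
From P_cr = π²EI/(K·L)²:  L = (1/K)·√(π²EI/P_cr) = (1/1)·√(π²×2.00×10^7×321.7/2.308×10^5)
L = 524 in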